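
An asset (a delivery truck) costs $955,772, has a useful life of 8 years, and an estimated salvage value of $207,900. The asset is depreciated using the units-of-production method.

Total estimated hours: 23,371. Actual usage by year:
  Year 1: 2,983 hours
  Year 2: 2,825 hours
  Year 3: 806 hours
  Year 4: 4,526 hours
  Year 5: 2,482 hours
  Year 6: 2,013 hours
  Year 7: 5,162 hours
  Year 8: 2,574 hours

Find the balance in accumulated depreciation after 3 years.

Depreciable base = $955,772 − $207,900 = $747,872.
Rate = $747,872 / 23,371 hours = $32 per hour.
Year 1: 2,983 × $32 = $95,456. Book value $860,316.
Year 2: 2,825 × $32 = $90,400. Book value $769,916.
Year 3: 806 × $32 = $25,792. Book value $744,124.
Accumulated through year 3 = $955,772 − $744,124 = $211,648.

$211,648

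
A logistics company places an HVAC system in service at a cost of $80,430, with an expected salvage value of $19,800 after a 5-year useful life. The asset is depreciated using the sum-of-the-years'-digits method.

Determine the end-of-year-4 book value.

$23,842

Depreciable base = $80,430 − $19,800 = $60,630.
Sum of the years' digits = 5+4+3+2+1 = 15.
Year 1: $60,630 × 5/15 = $20,210. Book value $60,220.
Year 2: $60,630 × 4/15 = $16,168. Book value $44,052.
Year 3: $60,630 × 3/15 = $12,126. Book value $31,926.
Year 4: $60,630 × 2/15 = $8,084. Book value $23,842.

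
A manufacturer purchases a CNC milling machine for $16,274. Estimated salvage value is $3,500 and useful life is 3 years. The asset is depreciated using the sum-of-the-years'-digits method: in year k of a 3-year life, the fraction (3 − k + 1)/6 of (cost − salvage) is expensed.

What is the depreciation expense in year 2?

$4,258

Depreciable base = $16,274 − $3,500 = $12,774.
Sum of the years' digits = 3+2+1 = 6.
Year 1: $12,774 × 3/6 = $6,387. Book value $9,887.
Year 2: $12,774 × 2/6 = $4,258. Book value $5,629.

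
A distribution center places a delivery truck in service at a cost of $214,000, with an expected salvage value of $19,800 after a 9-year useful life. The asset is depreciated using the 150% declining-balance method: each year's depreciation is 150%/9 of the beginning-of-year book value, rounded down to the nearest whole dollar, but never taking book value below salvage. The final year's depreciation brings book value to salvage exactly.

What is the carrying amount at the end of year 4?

$103,204

Depreciable base = $214,000 − $19,800 = $194,200.
Year 1: ⌊$214,000 × 150%/9⌋ = $35,666. Book value $178,334.
Year 2: ⌊$178,334 × 150%/9⌋ = $29,722. Book value $148,612.
Year 3: ⌊$148,612 × 150%/9⌋ = $24,768. Book value $123,844.
Year 4: ⌊$123,844 × 150%/9⌋ = $20,640. Book value $103,204.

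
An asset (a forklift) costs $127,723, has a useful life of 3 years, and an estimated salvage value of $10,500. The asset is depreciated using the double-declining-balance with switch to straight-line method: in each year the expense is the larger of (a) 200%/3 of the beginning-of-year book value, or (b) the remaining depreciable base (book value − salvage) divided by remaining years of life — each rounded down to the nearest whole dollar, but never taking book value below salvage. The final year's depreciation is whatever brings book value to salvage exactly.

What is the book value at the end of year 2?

$14,192

Depreciable base = $127,723 − $10,500 = $117,223.
Year 1: DB = ⌊$127,723 × 200%/3⌋ = $85,148; SL = ⌊$117,223/3⌋ = $39,074 → take DB $85,148. Book value $42,575.
Year 2: DB = ⌊$42,575 × 200%/3⌋ = $28,383; SL = ⌊$32,075/2⌋ = $16,037 → take DB $28,383. Book value $14,192.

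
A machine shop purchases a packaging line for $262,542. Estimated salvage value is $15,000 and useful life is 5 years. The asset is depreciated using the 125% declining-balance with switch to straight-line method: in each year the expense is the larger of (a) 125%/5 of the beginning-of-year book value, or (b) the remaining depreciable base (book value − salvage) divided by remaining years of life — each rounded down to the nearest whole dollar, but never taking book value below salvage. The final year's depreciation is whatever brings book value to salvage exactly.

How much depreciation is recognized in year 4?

$44,227

Depreciable base = $262,542 − $15,000 = $247,542.
Year 1: DB = ⌊$262,542 × 125%/5⌋ = $65,635; SL = ⌊$247,542/5⌋ = $49,508 → take DB $65,635. Book value $196,907.
Year 2: DB = ⌊$196,907 × 125%/5⌋ = $49,226; SL = ⌊$181,907/4⌋ = $45,476 → take DB $49,226. Book value $147,681.
Year 3: DB = ⌊$147,681 × 125%/5⌋ = $36,920; SL = ⌊$132,681/3⌋ = $44,227 → take SL $44,227. Book value $103,454.
Year 4: DB = ⌊$103,454 × 125%/5⌋ = $25,863; SL = ⌊$88,454/2⌋ = $44,227 → take SL $44,227. Book value $59,227.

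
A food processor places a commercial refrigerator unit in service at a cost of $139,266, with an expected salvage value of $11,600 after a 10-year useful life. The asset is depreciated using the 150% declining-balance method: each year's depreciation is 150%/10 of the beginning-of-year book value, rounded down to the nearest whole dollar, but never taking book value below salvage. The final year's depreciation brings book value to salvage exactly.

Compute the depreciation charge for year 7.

$7,878

Depreciable base = $139,266 − $11,600 = $127,666.
Year 1: ⌊$139,266 × 150%/10⌋ = $20,889. Book value $118,377.
Year 2: ⌊$118,377 × 150%/10⌋ = $17,756. Book value $100,621.
Year 3: ⌊$100,621 × 150%/10⌋ = $15,093. Book value $85,528.
Year 4: ⌊$85,528 × 150%/10⌋ = $12,829. Book value $72,699.
Year 5: ⌊$72,699 × 150%/10⌋ = $10,904. Book value $61,795.
Year 6: ⌊$61,795 × 150%/10⌋ = $9,269. Book value $52,526.
Year 7: ⌊$52,526 × 150%/10⌋ = $7,878. Book value $44,648.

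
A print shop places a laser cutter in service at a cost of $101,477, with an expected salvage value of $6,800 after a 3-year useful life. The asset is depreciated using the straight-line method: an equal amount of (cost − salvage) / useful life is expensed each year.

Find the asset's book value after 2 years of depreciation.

Depreciable base = $101,477 − $6,800 = $94,677.
Annual expense = $94,677 / 3 = $31,559.
End of year 1: book value $69,918.
End of year 2: book value $38,359.

$38,359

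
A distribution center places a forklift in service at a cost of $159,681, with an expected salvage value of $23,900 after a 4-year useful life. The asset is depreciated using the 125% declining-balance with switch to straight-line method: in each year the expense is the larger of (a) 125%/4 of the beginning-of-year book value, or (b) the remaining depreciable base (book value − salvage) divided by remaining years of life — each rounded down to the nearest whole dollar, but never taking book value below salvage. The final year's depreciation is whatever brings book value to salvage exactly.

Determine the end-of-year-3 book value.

Depreciable base = $159,681 − $23,900 = $135,781.
Year 1: DB = ⌊$159,681 × 125%/4⌋ = $49,900; SL = ⌊$135,781/4⌋ = $33,945 → take DB $49,900. Book value $109,781.
Year 2: DB = ⌊$109,781 × 125%/4⌋ = $34,306; SL = ⌊$85,881/3⌋ = $28,627 → take DB $34,306. Book value $75,475.
Year 3: DB = ⌊$75,475 × 125%/4⌋ = $23,585; SL = ⌊$51,575/2⌋ = $25,787 → take SL $25,787. Book value $49,688.

$49,688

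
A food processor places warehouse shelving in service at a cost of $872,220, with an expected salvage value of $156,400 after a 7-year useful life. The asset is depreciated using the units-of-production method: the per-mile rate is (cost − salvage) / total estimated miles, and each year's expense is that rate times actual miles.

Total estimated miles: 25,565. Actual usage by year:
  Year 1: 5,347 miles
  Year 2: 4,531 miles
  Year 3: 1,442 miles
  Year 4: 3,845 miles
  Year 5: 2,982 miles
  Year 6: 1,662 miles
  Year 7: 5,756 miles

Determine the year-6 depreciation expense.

$46,536

Depreciable base = $872,220 − $156,400 = $715,820.
Rate = $715,820 / 25,565 miles = $28 per mile.
Year 1: 5,347 × $28 = $149,716. Book value $722,504.
Year 2: 4,531 × $28 = $126,868. Book value $595,636.
Year 3: 1,442 × $28 = $40,376. Book value $555,260.
Year 4: 3,845 × $28 = $107,660. Book value $447,600.
Year 5: 2,982 × $28 = $83,496. Book value $364,104.
Year 6: 1,662 × $28 = $46,536. Book value $317,568.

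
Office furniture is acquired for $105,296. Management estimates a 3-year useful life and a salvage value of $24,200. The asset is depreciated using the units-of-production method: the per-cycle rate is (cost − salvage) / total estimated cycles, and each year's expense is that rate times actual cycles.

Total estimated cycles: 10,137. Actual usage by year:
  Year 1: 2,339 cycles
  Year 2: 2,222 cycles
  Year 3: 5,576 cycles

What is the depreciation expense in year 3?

Depreciable base = $105,296 − $24,200 = $81,096.
Rate = $81,096 / 10,137 cycles = $8 per cycle.
Year 1: 2,339 × $8 = $18,712. Book value $86,584.
Year 2: 2,222 × $8 = $17,776. Book value $68,808.
Year 3: 5,576 × $8 = $44,608. Book value $24,200.

$44,608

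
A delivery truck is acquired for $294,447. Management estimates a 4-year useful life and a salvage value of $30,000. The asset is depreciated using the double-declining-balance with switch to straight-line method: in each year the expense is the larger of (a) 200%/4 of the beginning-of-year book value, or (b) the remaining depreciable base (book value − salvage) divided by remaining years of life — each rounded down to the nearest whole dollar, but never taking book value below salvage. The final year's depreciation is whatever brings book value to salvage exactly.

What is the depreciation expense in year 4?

Depreciable base = $294,447 − $30,000 = $264,447.
Year 1: DB = ⌊$294,447 × 200%/4⌋ = $147,223; SL = ⌊$264,447/4⌋ = $66,111 → take DB $147,223. Book value $147,224.
Year 2: DB = ⌊$147,224 × 200%/4⌋ = $73,612; SL = ⌊$117,224/3⌋ = $39,074 → take DB $73,612. Book value $73,612.
Year 3: DB = ⌊$73,612 × 200%/4⌋ = $36,806; SL = ⌊$43,612/2⌋ = $21,806 → take DB $36,806. Book value $36,806.
Year 4 (final): $36,806 − $30,000 = $6,806. Book value $30,000.

$6,806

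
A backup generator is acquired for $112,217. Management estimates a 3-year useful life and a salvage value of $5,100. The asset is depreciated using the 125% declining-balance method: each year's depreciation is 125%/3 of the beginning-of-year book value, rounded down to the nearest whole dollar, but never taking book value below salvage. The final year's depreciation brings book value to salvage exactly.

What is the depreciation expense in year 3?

$33,085

Depreciable base = $112,217 − $5,100 = $107,117.
Year 1: ⌊$112,217 × 125%/3⌋ = $46,757. Book value $65,460.
Year 2: ⌊$65,460 × 125%/3⌋ = $27,275. Book value $38,185.
Year 3 (final): $38,185 − $5,100 = $33,085. Book value $5,100.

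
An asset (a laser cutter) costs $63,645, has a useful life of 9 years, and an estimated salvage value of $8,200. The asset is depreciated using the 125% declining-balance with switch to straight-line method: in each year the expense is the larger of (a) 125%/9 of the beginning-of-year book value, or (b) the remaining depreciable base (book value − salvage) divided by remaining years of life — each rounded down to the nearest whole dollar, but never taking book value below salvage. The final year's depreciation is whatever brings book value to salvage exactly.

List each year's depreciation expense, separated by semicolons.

Depreciable base = $63,645 − $8,200 = $55,445.
Year 1: DB = ⌊$63,645 × 125%/9⌋ = $8,839; SL = ⌊$55,445/9⌋ = $6,160 → take DB $8,839. Book value $54,806.
Year 2: DB = ⌊$54,806 × 125%/9⌋ = $7,611; SL = ⌊$46,606/8⌋ = $5,825 → take DB $7,611. Book value $47,195.
Year 3: DB = ⌊$47,195 × 125%/9⌋ = $6,554; SL = ⌊$38,995/7⌋ = $5,570 → take DB $6,554. Book value $40,641.
Year 4: DB = ⌊$40,641 × 125%/9⌋ = $5,644; SL = ⌊$32,441/6⌋ = $5,406 → take DB $5,644. Book value $34,997.
Year 5: DB = ⌊$34,997 × 125%/9⌋ = $4,860; SL = ⌊$26,797/5⌋ = $5,359 → take SL $5,359. Book value $29,638.
Year 6: DB = ⌊$29,638 × 125%/9⌋ = $4,116; SL = ⌊$21,438/4⌋ = $5,359 → take SL $5,359. Book value $24,279.
Year 7: DB = ⌊$24,279 × 125%/9⌋ = $3,372; SL = ⌊$16,079/3⌋ = $5,359 → take SL $5,359. Book value $18,920.
Year 8: DB = ⌊$18,920 × 125%/9⌋ = $2,627; SL = ⌊$10,720/2⌋ = $5,360 → take SL $5,360. Book value $13,560.
Year 9 (final): $13,560 − $8,200 = $5,360. Book value $8,200.

$8,839; $7,611; $6,554; $5,644; $5,359; $5,359; $5,359; $5,360; $5,360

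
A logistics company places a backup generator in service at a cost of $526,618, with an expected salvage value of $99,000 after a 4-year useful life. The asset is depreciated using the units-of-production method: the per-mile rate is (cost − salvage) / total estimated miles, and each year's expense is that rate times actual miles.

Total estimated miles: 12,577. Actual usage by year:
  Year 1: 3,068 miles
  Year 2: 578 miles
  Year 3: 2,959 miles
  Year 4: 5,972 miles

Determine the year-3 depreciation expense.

Depreciable base = $526,618 − $99,000 = $427,618.
Rate = $427,618 / 12,577 miles = $34 per mile.
Year 1: 3,068 × $34 = $104,312. Book value $422,306.
Year 2: 578 × $34 = $19,652. Book value $402,654.
Year 3: 2,959 × $34 = $100,606. Book value $302,048.

$100,606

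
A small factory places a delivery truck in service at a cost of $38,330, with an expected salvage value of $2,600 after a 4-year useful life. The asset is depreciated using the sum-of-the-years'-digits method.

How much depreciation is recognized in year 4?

Depreciable base = $38,330 − $2,600 = $35,730.
Sum of the years' digits = 4+3+2+1 = 10.
Year 1: $35,730 × 4/10 = $14,292. Book value $24,038.
Year 2: $35,730 × 3/10 = $10,719. Book value $13,319.
Year 3: $35,730 × 2/10 = $7,146. Book value $6,173.
Year 4: $35,730 × 1/10 = $3,573. Book value $2,600.

$3,573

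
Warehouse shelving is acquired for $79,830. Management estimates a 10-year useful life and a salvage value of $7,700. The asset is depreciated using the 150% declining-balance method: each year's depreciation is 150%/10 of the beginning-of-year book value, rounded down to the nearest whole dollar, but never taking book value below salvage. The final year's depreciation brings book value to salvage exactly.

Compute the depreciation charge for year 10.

Depreciable base = $79,830 − $7,700 = $72,130.
Year 1: ⌊$79,830 × 150%/10⌋ = $11,974. Book value $67,856.
Year 2: ⌊$67,856 × 150%/10⌋ = $10,178. Book value $57,678.
Year 3: ⌊$57,678 × 150%/10⌋ = $8,651. Book value $49,027.
Year 4: ⌊$49,027 × 150%/10⌋ = $7,354. Book value $41,673.
Year 5: ⌊$41,673 × 150%/10⌋ = $6,250. Book value $35,423.
Year 6: ⌊$35,423 × 150%/10⌋ = $5,313. Book value $30,110.
Year 7: ⌊$30,110 × 150%/10⌋ = $4,516. Book value $25,594.
Year 8: ⌊$25,594 × 150%/10⌋ = $3,839. Book value $21,755.
Year 9: ⌊$21,755 × 150%/10⌋ = $3,263. Book value $18,492.
Year 10 (final): $18,492 − $7,700 = $10,792. Book value $7,700.

$10,792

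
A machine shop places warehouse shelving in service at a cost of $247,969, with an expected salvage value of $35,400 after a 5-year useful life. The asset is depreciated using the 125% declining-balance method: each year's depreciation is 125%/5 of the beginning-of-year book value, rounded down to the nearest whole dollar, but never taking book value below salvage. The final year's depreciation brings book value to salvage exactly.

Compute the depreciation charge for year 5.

Depreciable base = $247,969 − $35,400 = $212,569.
Year 1: ⌊$247,969 × 125%/5⌋ = $61,992. Book value $185,977.
Year 2: ⌊$185,977 × 125%/5⌋ = $46,494. Book value $139,483.
Year 3: ⌊$139,483 × 125%/5⌋ = $34,870. Book value $104,613.
Year 4: ⌊$104,613 × 125%/5⌋ = $26,153. Book value $78,460.
Year 5 (final): $78,460 − $35,400 = $43,060. Book value $35,400.

$43,060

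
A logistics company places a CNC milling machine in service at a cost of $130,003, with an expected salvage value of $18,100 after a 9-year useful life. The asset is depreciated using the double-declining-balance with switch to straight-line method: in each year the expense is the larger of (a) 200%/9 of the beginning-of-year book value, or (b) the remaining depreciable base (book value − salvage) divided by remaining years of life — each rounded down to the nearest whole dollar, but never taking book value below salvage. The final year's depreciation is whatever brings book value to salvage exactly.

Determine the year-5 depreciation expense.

$10,572

Depreciable base = $130,003 − $18,100 = $111,903.
Year 1: DB = ⌊$130,003 × 200%/9⌋ = $28,889; SL = ⌊$111,903/9⌋ = $12,433 → take DB $28,889. Book value $101,114.
Year 2: DB = ⌊$101,114 × 200%/9⌋ = $22,469; SL = ⌊$83,014/8⌋ = $10,376 → take DB $22,469. Book value $78,645.
Year 3: DB = ⌊$78,645 × 200%/9⌋ = $17,476; SL = ⌊$60,545/7⌋ = $8,649 → take DB $17,476. Book value $61,169.
Year 4: DB = ⌊$61,169 × 200%/9⌋ = $13,593; SL = ⌊$43,069/6⌋ = $7,178 → take DB $13,593. Book value $47,576.
Year 5: DB = ⌊$47,576 × 200%/9⌋ = $10,572; SL = ⌊$29,476/5⌋ = $5,895 → take DB $10,572. Book value $37,004.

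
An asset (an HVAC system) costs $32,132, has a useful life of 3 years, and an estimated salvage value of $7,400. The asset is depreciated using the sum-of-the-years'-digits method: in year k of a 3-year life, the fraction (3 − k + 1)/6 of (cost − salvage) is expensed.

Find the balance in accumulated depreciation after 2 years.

Depreciable base = $32,132 − $7,400 = $24,732.
Sum of the years' digits = 3+2+1 = 6.
Year 1: $24,732 × 3/6 = $12,366. Book value $19,766.
Year 2: $24,732 × 2/6 = $8,244. Book value $11,522.
Accumulated through year 2 = $32,132 − $11,522 = $20,610.

$20,610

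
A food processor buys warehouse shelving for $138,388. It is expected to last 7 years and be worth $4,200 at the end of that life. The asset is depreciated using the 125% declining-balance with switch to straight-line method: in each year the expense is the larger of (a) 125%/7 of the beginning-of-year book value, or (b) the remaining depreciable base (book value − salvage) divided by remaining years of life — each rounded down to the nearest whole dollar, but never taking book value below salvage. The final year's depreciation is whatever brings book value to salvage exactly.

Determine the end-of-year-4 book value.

Depreciable base = $138,388 − $4,200 = $134,188.
Year 1: DB = ⌊$138,388 × 125%/7⌋ = $24,712; SL = ⌊$134,188/7⌋ = $19,169 → take DB $24,712. Book value $113,676.
Year 2: DB = ⌊$113,676 × 125%/7⌋ = $20,299; SL = ⌊$109,476/6⌋ = $18,246 → take DB $20,299. Book value $93,377.
Year 3: DB = ⌊$93,377 × 125%/7⌋ = $16,674; SL = ⌊$89,177/5⌋ = $17,835 → take SL $17,835. Book value $75,542.
Year 4: DB = ⌊$75,542 × 125%/7⌋ = $13,489; SL = ⌊$71,342/4⌋ = $17,835 → take SL $17,835. Book value $57,707.

$57,707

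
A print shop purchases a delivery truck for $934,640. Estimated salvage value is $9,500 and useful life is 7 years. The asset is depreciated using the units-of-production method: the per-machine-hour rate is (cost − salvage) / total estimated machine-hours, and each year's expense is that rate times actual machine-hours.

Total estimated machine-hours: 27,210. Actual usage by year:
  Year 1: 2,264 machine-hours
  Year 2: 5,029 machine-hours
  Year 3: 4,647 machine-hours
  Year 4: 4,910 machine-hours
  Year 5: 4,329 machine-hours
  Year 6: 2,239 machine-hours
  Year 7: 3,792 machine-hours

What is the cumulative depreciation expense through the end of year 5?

$720,086

Depreciable base = $934,640 − $9,500 = $925,140.
Rate = $925,140 / 27,210 machine-hours = $34 per machine-hour.
Year 1: 2,264 × $34 = $76,976. Book value $857,664.
Year 2: 5,029 × $34 = $170,986. Book value $686,678.
Year 3: 4,647 × $34 = $157,998. Book value $528,680.
Year 4: 4,910 × $34 = $166,940. Book value $361,740.
Year 5: 4,329 × $34 = $147,186. Book value $214,554.
Accumulated through year 5 = $934,640 − $214,554 = $720,086.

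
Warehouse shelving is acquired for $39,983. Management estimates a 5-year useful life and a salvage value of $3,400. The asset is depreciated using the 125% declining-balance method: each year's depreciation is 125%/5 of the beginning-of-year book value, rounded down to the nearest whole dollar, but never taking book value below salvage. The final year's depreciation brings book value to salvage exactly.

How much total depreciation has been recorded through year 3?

Depreciable base = $39,983 − $3,400 = $36,583.
Year 1: ⌊$39,983 × 125%/5⌋ = $9,995. Book value $29,988.
Year 2: ⌊$29,988 × 125%/5⌋ = $7,497. Book value $22,491.
Year 3: ⌊$22,491 × 125%/5⌋ = $5,622. Book value $16,869.
Accumulated through year 3 = $39,983 − $16,869 = $23,114.

$23,114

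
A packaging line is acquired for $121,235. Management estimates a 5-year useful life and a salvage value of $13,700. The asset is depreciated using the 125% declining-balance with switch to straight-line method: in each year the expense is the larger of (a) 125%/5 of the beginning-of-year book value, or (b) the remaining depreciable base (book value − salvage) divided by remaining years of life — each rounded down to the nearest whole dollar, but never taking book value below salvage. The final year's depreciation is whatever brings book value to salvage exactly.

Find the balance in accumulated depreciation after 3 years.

Depreciable base = $121,235 − $13,700 = $107,535.
Year 1: DB = ⌊$121,235 × 125%/5⌋ = $30,308; SL = ⌊$107,535/5⌋ = $21,507 → take DB $30,308. Book value $90,927.
Year 2: DB = ⌊$90,927 × 125%/5⌋ = $22,731; SL = ⌊$77,227/4⌋ = $19,306 → take DB $22,731. Book value $68,196.
Year 3: DB = ⌊$68,196 × 125%/5⌋ = $17,049; SL = ⌊$54,496/3⌋ = $18,165 → take SL $18,165. Book value $50,031.
Accumulated through year 3 = $121,235 − $50,031 = $71,204.

$71,204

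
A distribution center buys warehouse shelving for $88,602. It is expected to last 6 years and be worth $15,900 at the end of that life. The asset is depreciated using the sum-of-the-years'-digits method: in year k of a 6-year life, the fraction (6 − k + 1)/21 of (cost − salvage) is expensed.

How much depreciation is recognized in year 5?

$6,924

Depreciable base = $88,602 − $15,900 = $72,702.
Sum of the years' digits = 6+5+4+3+2+1 = 21.
Year 1: $72,702 × 6/21 = $20,772. Book value $67,830.
Year 2: $72,702 × 5/21 = $17,310. Book value $50,520.
Year 3: $72,702 × 4/21 = $13,848. Book value $36,672.
Year 4: $72,702 × 3/21 = $10,386. Book value $26,286.
Year 5: $72,702 × 2/21 = $6,924. Book value $19,362.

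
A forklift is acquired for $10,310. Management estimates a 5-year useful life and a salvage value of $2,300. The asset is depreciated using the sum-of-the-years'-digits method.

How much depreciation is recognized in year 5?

$534

Depreciable base = $10,310 − $2,300 = $8,010.
Sum of the years' digits = 5+4+3+2+1 = 15.
Year 1: $8,010 × 5/15 = $2,670. Book value $7,640.
Year 2: $8,010 × 4/15 = $2,136. Book value $5,504.
Year 3: $8,010 × 3/15 = $1,602. Book value $3,902.
Year 4: $8,010 × 2/15 = $1,068. Book value $2,834.
Year 5: $8,010 × 1/15 = $534. Book value $2,300.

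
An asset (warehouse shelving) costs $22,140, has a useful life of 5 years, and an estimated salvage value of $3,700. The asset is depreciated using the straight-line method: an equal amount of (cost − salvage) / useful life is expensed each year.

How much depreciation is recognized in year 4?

Depreciable base = $22,140 − $3,700 = $18,440.
Annual expense = $18,440 / 5 = $3,688.

$3,688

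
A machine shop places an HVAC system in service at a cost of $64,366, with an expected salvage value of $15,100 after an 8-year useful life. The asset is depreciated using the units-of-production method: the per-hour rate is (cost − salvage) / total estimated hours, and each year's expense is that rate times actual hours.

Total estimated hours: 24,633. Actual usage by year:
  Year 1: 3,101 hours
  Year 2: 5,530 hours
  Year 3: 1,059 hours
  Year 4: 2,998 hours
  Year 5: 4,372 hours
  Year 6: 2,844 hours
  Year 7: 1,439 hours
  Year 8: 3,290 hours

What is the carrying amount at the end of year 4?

Depreciable base = $64,366 − $15,100 = $49,266.
Rate = $49,266 / 24,633 hours = $2 per hour.
Year 1: 3,101 × $2 = $6,202. Book value $58,164.
Year 2: 5,530 × $2 = $11,060. Book value $47,104.
Year 3: 1,059 × $2 = $2,118. Book value $44,986.
Year 4: 2,998 × $2 = $5,996. Book value $38,990.

$38,990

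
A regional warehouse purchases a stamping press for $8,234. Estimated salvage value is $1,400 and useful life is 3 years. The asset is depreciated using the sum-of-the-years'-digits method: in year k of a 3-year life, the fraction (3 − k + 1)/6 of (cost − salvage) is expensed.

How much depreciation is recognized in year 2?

$2,278

Depreciable base = $8,234 − $1,400 = $6,834.
Sum of the years' digits = 3+2+1 = 6.
Year 1: $6,834 × 3/6 = $3,417. Book value $4,817.
Year 2: $6,834 × 2/6 = $2,278. Book value $2,539.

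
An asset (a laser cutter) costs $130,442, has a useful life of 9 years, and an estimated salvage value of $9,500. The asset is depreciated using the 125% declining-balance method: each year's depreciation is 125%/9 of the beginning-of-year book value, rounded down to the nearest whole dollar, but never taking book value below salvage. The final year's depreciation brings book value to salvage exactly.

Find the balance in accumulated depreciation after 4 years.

Depreciable base = $130,442 − $9,500 = $120,942.
Year 1: ⌊$130,442 × 125%/9⌋ = $18,116. Book value $112,326.
Year 2: ⌊$112,326 × 125%/9⌋ = $15,600. Book value $96,726.
Year 3: ⌊$96,726 × 125%/9⌋ = $13,434. Book value $83,292.
Year 4: ⌊$83,292 × 125%/9⌋ = $11,568. Book value $71,724.
Accumulated through year 4 = $130,442 − $71,724 = $58,718.

$58,718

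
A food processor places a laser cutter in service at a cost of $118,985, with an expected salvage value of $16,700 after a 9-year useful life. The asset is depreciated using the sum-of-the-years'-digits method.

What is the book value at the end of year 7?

$23,519

Depreciable base = $118,985 − $16,700 = $102,285.
Sum of the years' digits = 9+8+7+6+5+4+3+2+1 = 45.
Year 1: $102,285 × 9/45 = $20,457. Book value $98,528.
Year 2: $102,285 × 8/45 = $18,184. Book value $80,344.
Year 3: $102,285 × 7/45 = $15,911. Book value $64,433.
Year 4: $102,285 × 6/45 = $13,638. Book value $50,795.
Year 5: $102,285 × 5/45 = $11,365. Book value $39,430.
Year 6: $102,285 × 4/45 = $9,092. Book value $30,338.
Year 7: $102,285 × 3/45 = $6,819. Book value $23,519.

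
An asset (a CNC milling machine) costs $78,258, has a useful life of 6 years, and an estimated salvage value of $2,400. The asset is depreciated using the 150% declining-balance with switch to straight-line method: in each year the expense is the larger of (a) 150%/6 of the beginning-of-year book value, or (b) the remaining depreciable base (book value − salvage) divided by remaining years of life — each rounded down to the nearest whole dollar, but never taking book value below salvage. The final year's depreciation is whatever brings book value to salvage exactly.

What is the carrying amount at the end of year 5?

$12,606

Depreciable base = $78,258 − $2,400 = $75,858.
Year 1: DB = ⌊$78,258 × 150%/6⌋ = $19,564; SL = ⌊$75,858/6⌋ = $12,643 → take DB $19,564. Book value $58,694.
Year 2: DB = ⌊$58,694 × 150%/6⌋ = $14,673; SL = ⌊$56,294/5⌋ = $11,258 → take DB $14,673. Book value $44,021.
Year 3: DB = ⌊$44,021 × 150%/6⌋ = $11,005; SL = ⌊$41,621/4⌋ = $10,405 → take DB $11,005. Book value $33,016.
Year 4: DB = ⌊$33,016 × 150%/6⌋ = $8,254; SL = ⌊$30,616/3⌋ = $10,205 → take SL $10,205. Book value $22,811.
Year 5: DB = ⌊$22,811 × 150%/6⌋ = $5,702; SL = ⌊$20,411/2⌋ = $10,205 → take SL $10,205. Book value $12,606.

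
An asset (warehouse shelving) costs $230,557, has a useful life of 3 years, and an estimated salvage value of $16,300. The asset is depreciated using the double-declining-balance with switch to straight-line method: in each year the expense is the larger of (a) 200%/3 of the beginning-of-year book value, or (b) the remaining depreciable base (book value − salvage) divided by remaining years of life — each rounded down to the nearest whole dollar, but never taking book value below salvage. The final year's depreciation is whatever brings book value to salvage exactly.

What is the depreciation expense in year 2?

$51,235

Depreciable base = $230,557 − $16,300 = $214,257.
Year 1: DB = ⌊$230,557 × 200%/3⌋ = $153,704; SL = ⌊$214,257/3⌋ = $71,419 → take DB $153,704. Book value $76,853.
Year 2: DB = ⌊$76,853 × 200%/3⌋ = $51,235; SL = ⌊$60,553/2⌋ = $30,276 → take DB $51,235. Book value $25,618.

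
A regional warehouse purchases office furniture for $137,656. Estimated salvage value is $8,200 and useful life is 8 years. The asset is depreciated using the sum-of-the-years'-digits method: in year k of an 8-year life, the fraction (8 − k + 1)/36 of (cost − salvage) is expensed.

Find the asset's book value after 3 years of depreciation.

Depreciable base = $137,656 − $8,200 = $129,456.
Sum of the years' digits = 8+7+6+5+4+3+2+1 = 36.
Year 1: $129,456 × 8/36 = $28,768. Book value $108,888.
Year 2: $129,456 × 7/36 = $25,172. Book value $83,716.
Year 3: $129,456 × 6/36 = $21,576. Book value $62,140.

$62,140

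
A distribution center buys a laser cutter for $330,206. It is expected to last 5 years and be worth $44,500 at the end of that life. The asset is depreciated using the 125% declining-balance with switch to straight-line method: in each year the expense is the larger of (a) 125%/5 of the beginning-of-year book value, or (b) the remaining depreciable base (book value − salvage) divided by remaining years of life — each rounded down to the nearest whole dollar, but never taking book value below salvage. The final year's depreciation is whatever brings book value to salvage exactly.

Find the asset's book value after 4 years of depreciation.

$91,581

Depreciable base = $330,206 − $44,500 = $285,706.
Year 1: DB = ⌊$330,206 × 125%/5⌋ = $82,551; SL = ⌊$285,706/5⌋ = $57,141 → take DB $82,551. Book value $247,655.
Year 2: DB = ⌊$247,655 × 125%/5⌋ = $61,913; SL = ⌊$203,155/4⌋ = $50,788 → take DB $61,913. Book value $185,742.
Year 3: DB = ⌊$185,742 × 125%/5⌋ = $46,435; SL = ⌊$141,242/3⌋ = $47,080 → take SL $47,080. Book value $138,662.
Year 4: DB = ⌊$138,662 × 125%/5⌋ = $34,665; SL = ⌊$94,162/2⌋ = $47,081 → take SL $47,081. Book value $91,581.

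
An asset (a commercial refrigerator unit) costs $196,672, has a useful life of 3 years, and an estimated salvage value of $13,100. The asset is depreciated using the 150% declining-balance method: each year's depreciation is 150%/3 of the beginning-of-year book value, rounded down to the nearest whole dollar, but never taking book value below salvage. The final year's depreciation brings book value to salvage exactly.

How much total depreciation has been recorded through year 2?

Depreciable base = $196,672 − $13,100 = $183,572.
Year 1: ⌊$196,672 × 150%/3⌋ = $98,336. Book value $98,336.
Year 2: ⌊$98,336 × 150%/3⌋ = $49,168. Book value $49,168.
Accumulated through year 2 = $196,672 − $49,168 = $147,504.

$147,504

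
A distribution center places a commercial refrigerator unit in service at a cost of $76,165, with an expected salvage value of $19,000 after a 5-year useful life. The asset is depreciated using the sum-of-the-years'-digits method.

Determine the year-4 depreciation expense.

$7,622

Depreciable base = $76,165 − $19,000 = $57,165.
Sum of the years' digits = 5+4+3+2+1 = 15.
Year 1: $57,165 × 5/15 = $19,055. Book value $57,110.
Year 2: $57,165 × 4/15 = $15,244. Book value $41,866.
Year 3: $57,165 × 3/15 = $11,433. Book value $30,433.
Year 4: $57,165 × 2/15 = $7,622. Book value $22,811.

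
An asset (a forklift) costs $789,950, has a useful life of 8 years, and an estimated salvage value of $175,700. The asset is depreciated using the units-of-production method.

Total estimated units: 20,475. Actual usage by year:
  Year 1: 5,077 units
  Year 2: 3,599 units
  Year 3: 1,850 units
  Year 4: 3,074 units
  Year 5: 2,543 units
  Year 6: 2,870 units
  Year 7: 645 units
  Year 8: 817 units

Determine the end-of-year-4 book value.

$381,950

Depreciable base = $789,950 − $175,700 = $614,250.
Rate = $614,250 / 20,475 units = $30 per unit.
Year 1: 5,077 × $30 = $152,310. Book value $637,640.
Year 2: 3,599 × $30 = $107,970. Book value $529,670.
Year 3: 1,850 × $30 = $55,500. Book value $474,170.
Year 4: 3,074 × $30 = $92,220. Book value $381,950.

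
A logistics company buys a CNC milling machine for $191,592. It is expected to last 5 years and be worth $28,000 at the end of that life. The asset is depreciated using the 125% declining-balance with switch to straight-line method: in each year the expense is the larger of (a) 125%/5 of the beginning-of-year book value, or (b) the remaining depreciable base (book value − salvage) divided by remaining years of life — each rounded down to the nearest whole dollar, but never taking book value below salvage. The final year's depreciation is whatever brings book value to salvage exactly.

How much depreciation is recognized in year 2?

Depreciable base = $191,592 − $28,000 = $163,592.
Year 1: DB = ⌊$191,592 × 125%/5⌋ = $47,898; SL = ⌊$163,592/5⌋ = $32,718 → take DB $47,898. Book value $143,694.
Year 2: DB = ⌊$143,694 × 125%/5⌋ = $35,923; SL = ⌊$115,694/4⌋ = $28,923 → take DB $35,923. Book value $107,771.

$35,923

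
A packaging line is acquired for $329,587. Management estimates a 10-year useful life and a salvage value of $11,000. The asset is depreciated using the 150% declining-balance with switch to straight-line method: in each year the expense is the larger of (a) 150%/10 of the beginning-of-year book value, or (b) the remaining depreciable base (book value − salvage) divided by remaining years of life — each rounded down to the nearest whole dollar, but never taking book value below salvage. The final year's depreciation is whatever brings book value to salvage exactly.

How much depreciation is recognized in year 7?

$26,841

Depreciable base = $329,587 − $11,000 = $318,587.
Year 1: DB = ⌊$329,587 × 150%/10⌋ = $49,438; SL = ⌊$318,587/10⌋ = $31,858 → take DB $49,438. Book value $280,149.
Year 2: DB = ⌊$280,149 × 150%/10⌋ = $42,022; SL = ⌊$269,149/9⌋ = $29,905 → take DB $42,022. Book value $238,127.
Year 3: DB = ⌊$238,127 × 150%/10⌋ = $35,719; SL = ⌊$227,127/8⌋ = $28,390 → take DB $35,719. Book value $202,408.
Year 4: DB = ⌊$202,408 × 150%/10⌋ = $30,361; SL = ⌊$191,408/7⌋ = $27,344 → take DB $30,361. Book value $172,047.
Year 5: DB = ⌊$172,047 × 150%/10⌋ = $25,807; SL = ⌊$161,047/6⌋ = $26,841 → take SL $26,841. Book value $145,206.
Year 6: DB = ⌊$145,206 × 150%/10⌋ = $21,780; SL = ⌊$134,206/5⌋ = $26,841 → take SL $26,841. Book value $118,365.
Year 7: DB = ⌊$118,365 × 150%/10⌋ = $17,754; SL = ⌊$107,365/4⌋ = $26,841 → take SL $26,841. Book value $91,524.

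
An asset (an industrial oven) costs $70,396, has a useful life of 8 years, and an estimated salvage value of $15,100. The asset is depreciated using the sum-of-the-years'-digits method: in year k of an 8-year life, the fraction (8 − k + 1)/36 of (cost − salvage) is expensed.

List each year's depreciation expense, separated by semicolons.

Depreciable base = $70,396 − $15,100 = $55,296.
Sum of the years' digits = 8+7+6+5+4+3+2+1 = 36.
Year 1: $55,296 × 8/36 = $12,288. Book value $58,108.
Year 2: $55,296 × 7/36 = $10,752. Book value $47,356.
Year 3: $55,296 × 6/36 = $9,216. Book value $38,140.
Year 4: $55,296 × 5/36 = $7,680. Book value $30,460.
Year 5: $55,296 × 4/36 = $6,144. Book value $24,316.
Year 6: $55,296 × 3/36 = $4,608. Book value $19,708.
Year 7: $55,296 × 2/36 = $3,072. Book value $16,636.
Year 8: $55,296 × 1/36 = $1,536. Book value $15,100.

$12,288; $10,752; $9,216; $7,680; $6,144; $4,608; $3,072; $1,536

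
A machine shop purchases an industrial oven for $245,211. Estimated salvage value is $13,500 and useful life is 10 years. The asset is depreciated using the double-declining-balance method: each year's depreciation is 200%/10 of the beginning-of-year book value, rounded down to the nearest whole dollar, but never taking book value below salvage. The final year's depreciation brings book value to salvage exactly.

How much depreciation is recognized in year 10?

Depreciable base = $245,211 − $13,500 = $231,711.
Year 1: ⌊$245,211 × 200%/10⌋ = $49,042. Book value $196,169.
Year 2: ⌊$196,169 × 200%/10⌋ = $39,233. Book value $156,936.
Year 3: ⌊$156,936 × 200%/10⌋ = $31,387. Book value $125,549.
Year 4: ⌊$125,549 × 200%/10⌋ = $25,109. Book value $100,440.
Year 5: ⌊$100,440 × 200%/10⌋ = $20,088. Book value $80,352.
Year 6: ⌊$80,352 × 200%/10⌋ = $16,070. Book value $64,282.
Year 7: ⌊$64,282 × 200%/10⌋ = $12,856. Book value $51,426.
Year 8: ⌊$51,426 × 200%/10⌋ = $10,285. Book value $41,141.
Year 9: ⌊$41,141 × 200%/10⌋ = $8,228. Book value $32,913.
Year 10 (final): $32,913 − $13,500 = $19,413. Book value $13,500.

$19,413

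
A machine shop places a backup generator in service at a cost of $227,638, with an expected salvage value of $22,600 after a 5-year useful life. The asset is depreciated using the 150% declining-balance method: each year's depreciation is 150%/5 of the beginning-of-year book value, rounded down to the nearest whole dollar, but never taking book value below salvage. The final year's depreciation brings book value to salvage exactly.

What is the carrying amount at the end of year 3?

$78,081

Depreciable base = $227,638 − $22,600 = $205,038.
Year 1: ⌊$227,638 × 150%/5⌋ = $68,291. Book value $159,347.
Year 2: ⌊$159,347 × 150%/5⌋ = $47,804. Book value $111,543.
Year 3: ⌊$111,543 × 150%/5⌋ = $33,462. Book value $78,081.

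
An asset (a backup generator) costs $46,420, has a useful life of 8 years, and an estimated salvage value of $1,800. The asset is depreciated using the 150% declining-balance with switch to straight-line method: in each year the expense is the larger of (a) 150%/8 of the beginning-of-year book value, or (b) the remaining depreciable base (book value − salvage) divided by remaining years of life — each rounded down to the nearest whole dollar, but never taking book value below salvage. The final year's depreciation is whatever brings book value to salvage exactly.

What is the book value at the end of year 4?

$20,232

Depreciable base = $46,420 − $1,800 = $44,620.
Year 1: DB = ⌊$46,420 × 150%/8⌋ = $8,703; SL = ⌊$44,620/8⌋ = $5,577 → take DB $8,703. Book value $37,717.
Year 2: DB = ⌊$37,717 × 150%/8⌋ = $7,071; SL = ⌊$35,917/7⌋ = $5,131 → take DB $7,071. Book value $30,646.
Year 3: DB = ⌊$30,646 × 150%/8⌋ = $5,746; SL = ⌊$28,846/6⌋ = $4,807 → take DB $5,746. Book value $24,900.
Year 4: DB = ⌊$24,900 × 150%/8⌋ = $4,668; SL = ⌊$23,100/5⌋ = $4,620 → take DB $4,668. Book value $20,232.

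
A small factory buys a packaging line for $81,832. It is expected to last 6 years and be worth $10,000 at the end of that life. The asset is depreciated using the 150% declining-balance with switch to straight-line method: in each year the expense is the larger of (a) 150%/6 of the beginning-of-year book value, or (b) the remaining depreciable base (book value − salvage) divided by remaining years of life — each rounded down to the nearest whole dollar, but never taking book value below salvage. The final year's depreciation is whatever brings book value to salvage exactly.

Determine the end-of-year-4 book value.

$25,893

Depreciable base = $81,832 − $10,000 = $71,832.
Year 1: DB = ⌊$81,832 × 150%/6⌋ = $20,458; SL = ⌊$71,832/6⌋ = $11,972 → take DB $20,458. Book value $61,374.
Year 2: DB = ⌊$61,374 × 150%/6⌋ = $15,343; SL = ⌊$51,374/5⌋ = $10,274 → take DB $15,343. Book value $46,031.
Year 3: DB = ⌊$46,031 × 150%/6⌋ = $11,507; SL = ⌊$36,031/4⌋ = $9,007 → take DB $11,507. Book value $34,524.
Year 4: DB = ⌊$34,524 × 150%/6⌋ = $8,631; SL = ⌊$24,524/3⌋ = $8,174 → take DB $8,631. Book value $25,893.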